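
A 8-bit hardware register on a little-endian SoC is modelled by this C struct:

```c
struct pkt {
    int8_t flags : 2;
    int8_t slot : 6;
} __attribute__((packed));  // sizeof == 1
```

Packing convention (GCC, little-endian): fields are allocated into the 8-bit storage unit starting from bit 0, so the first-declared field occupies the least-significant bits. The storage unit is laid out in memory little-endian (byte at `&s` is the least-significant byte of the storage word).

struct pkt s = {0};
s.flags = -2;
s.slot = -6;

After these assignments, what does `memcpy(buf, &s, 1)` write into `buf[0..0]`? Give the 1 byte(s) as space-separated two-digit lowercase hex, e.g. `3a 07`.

flags (2b) val=-2 bits=0x2 at bit 0: 0x02
slot (6b) val=-6 bits=0x3a at bit 2: 0xea
word = 0xea → little-endian bytes:
  [0]=0xea

ea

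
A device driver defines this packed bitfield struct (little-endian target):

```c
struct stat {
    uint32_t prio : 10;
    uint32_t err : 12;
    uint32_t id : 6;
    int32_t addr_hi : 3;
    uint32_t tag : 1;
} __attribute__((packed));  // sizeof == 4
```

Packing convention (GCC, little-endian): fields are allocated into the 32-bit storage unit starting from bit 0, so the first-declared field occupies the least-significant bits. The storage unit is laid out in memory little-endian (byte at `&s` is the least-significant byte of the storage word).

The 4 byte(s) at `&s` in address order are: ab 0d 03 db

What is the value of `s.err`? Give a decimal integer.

195

[0]=0xab [1]=0x0d [2]=0x03 [3]=0xdb (little-endian) → word 0xdb030dab
prio [0+:10] = (word>>0) & 0x3ff = 427
err [10+:12] = (word>>10) & 0xfff = 195  ←
id [22+:6] = (word>>22) & 0x3f = 44
addr_hi [28+:3] = (word>>28) & 0x7 = 5
tag [31+:1] = (word>>31) & 0x1 = 1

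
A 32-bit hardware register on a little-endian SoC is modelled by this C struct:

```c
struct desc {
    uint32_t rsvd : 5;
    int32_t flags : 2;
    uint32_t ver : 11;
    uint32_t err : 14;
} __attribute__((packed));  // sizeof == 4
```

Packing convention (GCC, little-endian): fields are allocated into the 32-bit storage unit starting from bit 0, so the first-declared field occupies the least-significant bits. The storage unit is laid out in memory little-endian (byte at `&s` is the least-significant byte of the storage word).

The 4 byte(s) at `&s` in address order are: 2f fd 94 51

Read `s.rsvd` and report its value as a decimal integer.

[0]=0x2f [1]=0xfd [2]=0x94 [3]=0x51 (little-endian) → word 0x5194fd2f
rsvd [0+:5] = (word>>0) & 0x1f = 15  ←
flags [5+:2] = (word>>5) & 0x3 = 1
ver [7+:11] = (word>>7) & 0x7ff = 506
err [18+:14] = (word>>18) & 0x3fff = 5221

15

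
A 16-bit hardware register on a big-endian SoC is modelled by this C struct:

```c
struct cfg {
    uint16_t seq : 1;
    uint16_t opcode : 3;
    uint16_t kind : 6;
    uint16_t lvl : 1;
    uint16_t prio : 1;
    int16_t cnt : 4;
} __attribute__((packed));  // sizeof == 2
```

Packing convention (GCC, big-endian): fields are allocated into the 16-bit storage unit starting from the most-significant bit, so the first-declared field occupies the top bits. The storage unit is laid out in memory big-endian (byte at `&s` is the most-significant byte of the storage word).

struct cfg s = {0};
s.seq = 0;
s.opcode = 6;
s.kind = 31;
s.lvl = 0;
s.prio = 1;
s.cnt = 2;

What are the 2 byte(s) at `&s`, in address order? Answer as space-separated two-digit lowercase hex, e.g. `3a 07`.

seq (1b) val=0 bits=0x0 at bit 15: 0x0000
opcode (3b) val=6 bits=0x6 at bit 12: 0x6000
kind (6b) val=31 bits=0x1f at bit 6: 0x67c0
lvl (1b) val=0 bits=0x0 at bit 5: 0x67c0
prio (1b) val=1 bits=0x1 at bit 4: 0x67d0
cnt (4b) val=2 bits=0x2 at bit 0: 0x67d2
word = 0x67d2 → big-endian bytes:
  [0]=0x67  [1]=0xd2

67 d2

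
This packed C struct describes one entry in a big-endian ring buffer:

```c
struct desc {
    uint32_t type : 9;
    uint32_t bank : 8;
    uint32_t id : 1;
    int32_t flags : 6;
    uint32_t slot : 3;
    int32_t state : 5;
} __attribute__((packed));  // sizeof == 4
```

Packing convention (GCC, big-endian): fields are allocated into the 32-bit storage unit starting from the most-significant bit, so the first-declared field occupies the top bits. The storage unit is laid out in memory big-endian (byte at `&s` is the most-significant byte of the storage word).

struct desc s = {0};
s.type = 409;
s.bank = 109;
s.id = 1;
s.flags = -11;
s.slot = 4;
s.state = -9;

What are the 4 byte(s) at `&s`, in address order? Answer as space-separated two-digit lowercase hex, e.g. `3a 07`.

cc b6 f5 97

type:9 = 409 → 0x199 << 23 → word 0xcc800000
bank:8 = 109 → 0x6d << 15 → word 0xccb68000
id:1 = 1 → 0x1 << 14 → word 0xccb6c000
flags:6 = -11 → 0x35 << 8 → word 0xccb6f500
slot:3 = 4 → 0x4 << 5 → word 0xccb6f580
state:5 = -9 → 0x17 << 0 → word 0xccb6f597
word = 0xccb6f597 → big-endian bytes:
  [0]=0xcc  [1]=0xb6  [2]=0xf5  [3]=0x97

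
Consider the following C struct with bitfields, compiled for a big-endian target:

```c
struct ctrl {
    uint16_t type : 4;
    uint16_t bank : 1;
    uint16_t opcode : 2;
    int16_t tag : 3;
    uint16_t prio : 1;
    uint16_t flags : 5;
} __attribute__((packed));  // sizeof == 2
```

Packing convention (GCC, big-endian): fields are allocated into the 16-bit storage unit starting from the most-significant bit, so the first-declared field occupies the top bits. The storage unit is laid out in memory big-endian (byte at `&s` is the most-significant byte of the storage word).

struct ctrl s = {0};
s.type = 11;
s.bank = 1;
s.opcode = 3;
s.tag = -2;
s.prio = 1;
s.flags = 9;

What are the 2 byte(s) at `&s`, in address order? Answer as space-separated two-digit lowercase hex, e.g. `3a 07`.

bf a9

type (4b) val=11 bits=0xb at bit 12: 0xb000
bank (1b) val=1 bits=0x1 at bit 11: 0xb800
opcode (2b) val=3 bits=0x3 at bit 9: 0xbe00
tag (3b) val=-2 bits=0x6 at bit 6: 0xbf80
prio (1b) val=1 bits=0x1 at bit 5: 0xbfa0
flags (5b) val=9 bits=0x9 at bit 0: 0xbfa9
word = 0xbfa9 → big-endian bytes:
  [0]=0xbf  [1]=0xa9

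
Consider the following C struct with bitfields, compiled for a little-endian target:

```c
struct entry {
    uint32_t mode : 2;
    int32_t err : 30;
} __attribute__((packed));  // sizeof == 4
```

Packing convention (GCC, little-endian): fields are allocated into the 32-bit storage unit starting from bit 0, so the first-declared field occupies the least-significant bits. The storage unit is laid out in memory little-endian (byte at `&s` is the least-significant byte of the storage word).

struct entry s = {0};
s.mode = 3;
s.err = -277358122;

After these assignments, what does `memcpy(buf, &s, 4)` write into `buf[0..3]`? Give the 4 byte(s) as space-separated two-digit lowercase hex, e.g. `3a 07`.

5b 67 df bd

mode:2 = 3 → 0x3 << 0 → word 0x00000003
err:30 = -277358122 → 0x2f77d9d6 << 2 → word 0xbddf675b
word = 0xbddf675b → little-endian bytes:
  [0]=0x5b  [1]=0x67  [2]=0xdf  [3]=0xbd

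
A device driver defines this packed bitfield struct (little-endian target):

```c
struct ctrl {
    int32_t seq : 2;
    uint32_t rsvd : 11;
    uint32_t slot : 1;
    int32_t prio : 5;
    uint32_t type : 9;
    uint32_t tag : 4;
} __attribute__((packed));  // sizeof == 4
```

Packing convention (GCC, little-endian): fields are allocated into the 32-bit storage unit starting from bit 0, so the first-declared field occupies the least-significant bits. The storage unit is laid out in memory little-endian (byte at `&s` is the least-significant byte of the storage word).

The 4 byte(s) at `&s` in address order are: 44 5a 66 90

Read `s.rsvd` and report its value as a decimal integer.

1681

[0]=0x44 [1]=0x5a [2]=0x66 [3]=0x90 (little-endian) → word 0x90665a44
seq [0+:2] = (word>>0) & 0x3 = 0
rsvd [2+:11] = (word>>2) & 0x7ff = 1681  ←
slot [13+:1] = (word>>13) & 0x1 = 0
prio [14+:5] = (word>>14) & 0x1f = 25
type [19+:9] = (word>>19) & 0x1ff = 12
tag [28+:4] = (word>>28) & 0xf = 9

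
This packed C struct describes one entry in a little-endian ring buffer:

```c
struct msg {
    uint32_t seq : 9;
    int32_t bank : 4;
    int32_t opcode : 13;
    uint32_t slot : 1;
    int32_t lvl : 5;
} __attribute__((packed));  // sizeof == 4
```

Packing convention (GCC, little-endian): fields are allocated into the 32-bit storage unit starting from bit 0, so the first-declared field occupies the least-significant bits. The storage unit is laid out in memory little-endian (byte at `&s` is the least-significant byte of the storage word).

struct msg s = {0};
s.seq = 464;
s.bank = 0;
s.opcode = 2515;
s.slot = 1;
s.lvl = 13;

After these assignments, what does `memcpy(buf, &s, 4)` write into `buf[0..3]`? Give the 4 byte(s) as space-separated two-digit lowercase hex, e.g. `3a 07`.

d0 61 3a 6d

[0+:9] seq=464 & 0x1ff = 0x1d0; word=0x000001d0
[9+:4] bank=0 & 0xf = 0x0; word=0x000001d0
[13+:13] opcode=2515 & 0x1fff = 0x9d3; word=0x013a61d0
[26+:1] slot=1 & 0x1 = 0x1; word=0x053a61d0
[27+:5] lvl=13 & 0x1f = 0xd; word=0x6d3a61d0
word = 0x6d3a61d0 → little-endian bytes:
  [0]=0xd0  [1]=0x61  [2]=0x3a  [3]=0x6d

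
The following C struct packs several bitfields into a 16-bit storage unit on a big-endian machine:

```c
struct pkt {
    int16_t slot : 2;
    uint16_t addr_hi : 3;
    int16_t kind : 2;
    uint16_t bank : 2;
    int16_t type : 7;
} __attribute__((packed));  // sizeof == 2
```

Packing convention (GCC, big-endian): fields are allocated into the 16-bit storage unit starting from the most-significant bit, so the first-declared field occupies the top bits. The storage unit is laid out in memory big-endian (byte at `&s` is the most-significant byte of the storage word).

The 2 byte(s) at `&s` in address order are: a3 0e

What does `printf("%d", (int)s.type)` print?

[0]=0xa3 [1]=0x0e (big-endian) → word 0xa30e
slot:2 @ bit 14 → (0xa30e>>14)&0x3 = 0x2
addr_hi:3 @ bit 11 → (0xa30e>>11)&0x7 = 0x4
kind:2 @ bit 9 → (0xa30e>>9)&0x3 = 0x1
bank:2 @ bit 7 → (0xa30e>>7)&0x3 = 0x2
type:7 @ bit 0 → (0xa30e>>0)&0x7f = 0xe  ←
type signed 7b, MSB=0: value = 14

14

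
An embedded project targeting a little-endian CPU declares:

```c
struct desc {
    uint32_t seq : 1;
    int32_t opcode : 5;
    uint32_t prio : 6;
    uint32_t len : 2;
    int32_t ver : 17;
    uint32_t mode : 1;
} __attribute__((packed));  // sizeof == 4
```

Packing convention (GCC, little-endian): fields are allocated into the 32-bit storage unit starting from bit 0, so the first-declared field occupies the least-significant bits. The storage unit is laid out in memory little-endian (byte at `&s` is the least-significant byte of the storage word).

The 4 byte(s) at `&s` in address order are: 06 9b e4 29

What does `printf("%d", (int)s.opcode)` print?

3

[0]=0x06 [1]=0x9b [2]=0xe4 [3]=0x29 (little-endian) → word 0x29e49b06
seq:1 @ bit 0 → (0x29e49b06>>0)&0x1 = 0x0
opcode:5 @ bit 1 → (0x29e49b06>>1)&0x1f = 0x3  ←
prio:6 @ bit 6 → (0x29e49b06>>6)&0x3f = 0x2c
len:2 @ bit 12 → (0x29e49b06>>12)&0x3 = 0x1
ver:17 @ bit 14 → (0x29e49b06>>14)&0x1ffff = 0xa792
mode:1 @ bit 31 → (0x29e49b06>>31)&0x1 = 0x0
opcode signed 5b, MSB=0: value = 3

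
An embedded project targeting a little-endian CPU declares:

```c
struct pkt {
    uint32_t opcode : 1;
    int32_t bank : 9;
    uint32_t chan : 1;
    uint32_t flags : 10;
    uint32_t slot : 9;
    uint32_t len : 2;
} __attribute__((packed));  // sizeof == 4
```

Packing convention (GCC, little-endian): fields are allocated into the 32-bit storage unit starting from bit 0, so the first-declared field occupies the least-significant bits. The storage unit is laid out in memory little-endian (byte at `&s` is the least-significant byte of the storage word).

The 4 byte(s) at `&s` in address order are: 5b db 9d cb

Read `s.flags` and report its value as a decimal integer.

955

[0]=0x5b [1]=0xdb [2]=0x9d [3]=0xcb (little-endian) → word 0xcb9ddb5b
opcode:1 @ bit 0 → (0xcb9ddb5b>>0)&0x1 = 0x1
bank:9 @ bit 1 → (0xcb9ddb5b>>1)&0x1ff = 0x1ad
chan:1 @ bit 10 → (0xcb9ddb5b>>10)&0x1 = 0x0
flags:10 @ bit 11 → (0xcb9ddb5b>>11)&0x3ff = 0x3bb  ←
slot:9 @ bit 21 → (0xcb9ddb5b>>21)&0x1ff = 0x5c
len:2 @ bit 30 → (0xcb9ddb5b>>30)&0x3 = 0x3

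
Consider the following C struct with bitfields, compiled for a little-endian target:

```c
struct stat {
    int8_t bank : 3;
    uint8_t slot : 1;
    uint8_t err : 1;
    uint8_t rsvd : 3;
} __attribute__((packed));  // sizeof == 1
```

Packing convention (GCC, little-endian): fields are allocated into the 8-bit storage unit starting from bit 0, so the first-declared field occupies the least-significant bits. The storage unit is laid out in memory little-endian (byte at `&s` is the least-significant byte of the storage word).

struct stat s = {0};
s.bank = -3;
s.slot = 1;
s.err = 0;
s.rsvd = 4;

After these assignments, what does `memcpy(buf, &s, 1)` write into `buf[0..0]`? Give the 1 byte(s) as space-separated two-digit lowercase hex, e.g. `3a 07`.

8d

bank (3b) val=-3 bits=0x5 at bit 0: 0x05
slot (1b) val=1 bits=0x1 at bit 3: 0x0d
err (1b) val=0 bits=0x0 at bit 4: 0x0d
rsvd (3b) val=4 bits=0x4 at bit 5: 0x8d
word = 0x8d → little-endian bytes:
  [0]=0x8d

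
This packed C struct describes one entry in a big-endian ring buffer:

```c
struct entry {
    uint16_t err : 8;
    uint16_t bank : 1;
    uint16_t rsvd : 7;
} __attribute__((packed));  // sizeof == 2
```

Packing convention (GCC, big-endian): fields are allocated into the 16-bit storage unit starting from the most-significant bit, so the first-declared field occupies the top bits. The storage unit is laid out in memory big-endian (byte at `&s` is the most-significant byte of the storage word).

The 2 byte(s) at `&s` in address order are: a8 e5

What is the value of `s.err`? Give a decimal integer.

[0]=0xa8 [1]=0xe5 (big-endian) → word 0xa8e5
err [8+:8] = (word>>8) & 0xff = 168  ←
bank [7+:1] = (word>>7) & 0x1 = 1
rsvd [0+:7] = (word>>0) & 0x7f = 101

168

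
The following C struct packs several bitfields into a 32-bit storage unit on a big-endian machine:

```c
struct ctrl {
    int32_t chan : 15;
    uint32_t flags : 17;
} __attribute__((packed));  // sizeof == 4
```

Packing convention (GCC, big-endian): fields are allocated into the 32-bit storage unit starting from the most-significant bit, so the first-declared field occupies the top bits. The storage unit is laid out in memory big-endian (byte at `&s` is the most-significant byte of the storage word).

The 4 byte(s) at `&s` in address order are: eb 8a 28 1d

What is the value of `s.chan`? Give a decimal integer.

[0]=0xeb [1]=0x8a [2]=0x28 [3]=0x1d (big-endian) → word 0xeb8a281d
chan:15 @ bit 17 → (0xeb8a281d>>17)&0x7fff = 0x75c5  ←
flags:17 @ bit 0 → (0xeb8a281d>>0)&0x1ffff = 0x281d
chan signed 15b, MSB=1: 30149 - 32768 = -2619

-2619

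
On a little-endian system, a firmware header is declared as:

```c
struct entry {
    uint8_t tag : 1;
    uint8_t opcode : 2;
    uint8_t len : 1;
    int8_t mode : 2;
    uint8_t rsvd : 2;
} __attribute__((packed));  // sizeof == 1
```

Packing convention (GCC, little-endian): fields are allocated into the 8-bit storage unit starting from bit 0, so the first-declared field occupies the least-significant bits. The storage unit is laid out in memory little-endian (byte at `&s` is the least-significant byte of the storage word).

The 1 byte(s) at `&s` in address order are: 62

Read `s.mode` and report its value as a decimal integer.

[0]=0x62 (little-endian) → word 0x62
tag [0+:1] = (word>>0) & 0x1 = 0
opcode [1+:2] = (word>>1) & 0x3 = 1
len [3+:1] = (word>>3) & 0x1 = 0
mode [4+:2] = (word>>4) & 0x3 = 2  ←
rsvd [6+:2] = (word>>6) & 0x3 = 1
mode signed 2b, MSB=1: 2 - 4 = -2

-2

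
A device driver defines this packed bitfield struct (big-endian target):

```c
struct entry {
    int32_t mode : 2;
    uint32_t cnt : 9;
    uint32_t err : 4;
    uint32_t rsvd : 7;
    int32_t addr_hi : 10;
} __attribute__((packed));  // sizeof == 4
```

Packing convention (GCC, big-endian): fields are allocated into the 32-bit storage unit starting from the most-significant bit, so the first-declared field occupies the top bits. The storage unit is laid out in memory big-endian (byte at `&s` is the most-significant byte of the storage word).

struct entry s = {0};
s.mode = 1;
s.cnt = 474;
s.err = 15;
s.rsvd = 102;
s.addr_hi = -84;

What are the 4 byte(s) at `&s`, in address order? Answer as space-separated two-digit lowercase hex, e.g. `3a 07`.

7b 5f 9b ac

mode:2 = 1 → 0x1 << 30 → word 0x40000000
cnt:9 = 474 → 0x1da << 21 → word 0x7b400000
err:4 = 15 → 0xf << 17 → word 0x7b5e0000
rsvd:7 = 102 → 0x66 << 10 → word 0x7b5f9800
addr_hi:10 = -84 → 0x3ac << 0 → word 0x7b5f9bac
word = 0x7b5f9bac → big-endian bytes:
  [0]=0x7b  [1]=0x5f  [2]=0x9b  [3]=0xac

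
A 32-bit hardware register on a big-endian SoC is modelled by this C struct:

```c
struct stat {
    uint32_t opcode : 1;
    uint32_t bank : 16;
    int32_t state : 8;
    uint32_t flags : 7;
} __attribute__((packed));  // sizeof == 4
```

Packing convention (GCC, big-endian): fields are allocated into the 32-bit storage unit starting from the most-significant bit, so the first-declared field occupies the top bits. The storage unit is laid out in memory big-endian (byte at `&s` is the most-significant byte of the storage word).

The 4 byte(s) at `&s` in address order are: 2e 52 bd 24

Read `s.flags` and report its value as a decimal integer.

[0]=0x2e [1]=0x52 [2]=0xbd [3]=0x24 (big-endian) → word 0x2e52bd24
opcode:1 @ bit 31 → (0x2e52bd24>>31)&0x1 = 0x0
bank:16 @ bit 15 → (0x2e52bd24>>15)&0xffff = 0x5ca5
state:8 @ bit 7 → (0x2e52bd24>>7)&0xff = 0x7a
flags:7 @ bit 0 → (0x2e52bd24>>0)&0x7f = 0x24  ←

36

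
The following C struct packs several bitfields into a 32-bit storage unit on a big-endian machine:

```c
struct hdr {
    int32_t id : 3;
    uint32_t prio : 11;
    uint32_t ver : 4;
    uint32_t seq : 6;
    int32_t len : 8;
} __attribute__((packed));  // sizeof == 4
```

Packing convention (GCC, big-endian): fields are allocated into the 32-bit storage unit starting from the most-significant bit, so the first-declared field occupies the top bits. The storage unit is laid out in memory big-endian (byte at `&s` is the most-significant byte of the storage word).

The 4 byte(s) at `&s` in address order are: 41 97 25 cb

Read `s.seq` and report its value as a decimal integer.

[0]=0x41 [1]=0x97 [2]=0x25 [3]=0xcb (big-endian) → word 0x419725cb
id [29+:3] = (word>>29) & 0x7 = 2
prio [18+:11] = (word>>18) & 0x7ff = 101
ver [14+:4] = (word>>14) & 0xf = 12
seq [8+:6] = (word>>8) & 0x3f = 37  ←
len [0+:8] = (word>>0) & 0xff = 203

37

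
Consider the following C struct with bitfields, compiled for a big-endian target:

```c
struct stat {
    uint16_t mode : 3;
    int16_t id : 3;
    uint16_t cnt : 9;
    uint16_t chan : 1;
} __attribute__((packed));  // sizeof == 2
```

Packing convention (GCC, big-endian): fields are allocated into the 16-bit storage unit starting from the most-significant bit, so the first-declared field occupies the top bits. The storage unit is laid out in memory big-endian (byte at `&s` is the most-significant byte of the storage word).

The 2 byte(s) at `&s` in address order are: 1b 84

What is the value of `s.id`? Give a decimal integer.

[0]=0x1b [1]=0x84 (big-endian) → word 0x1b84
mode [13+:3] = (word>>13) & 0x7 = 0
id [10+:3] = (word>>10) & 0x7 = 6  ←
cnt [1+:9] = (word>>1) & 0x1ff = 450
chan [0+:1] = (word>>0) & 0x1 = 0
id signed 3b, MSB=1: 6 - 8 = -2

-2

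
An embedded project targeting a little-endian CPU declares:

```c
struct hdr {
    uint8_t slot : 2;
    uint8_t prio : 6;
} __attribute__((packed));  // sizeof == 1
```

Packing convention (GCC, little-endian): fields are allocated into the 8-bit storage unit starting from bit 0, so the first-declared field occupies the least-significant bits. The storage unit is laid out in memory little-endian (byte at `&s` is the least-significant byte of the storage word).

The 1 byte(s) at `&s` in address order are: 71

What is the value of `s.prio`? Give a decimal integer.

[0]=0x71 (little-endian) → word 0x71
slot:2 @ bit 0 → (0x71>>0)&0x3 = 0x1
prio:6 @ bit 2 → (0x71>>2)&0x3f = 0x1c  ←

28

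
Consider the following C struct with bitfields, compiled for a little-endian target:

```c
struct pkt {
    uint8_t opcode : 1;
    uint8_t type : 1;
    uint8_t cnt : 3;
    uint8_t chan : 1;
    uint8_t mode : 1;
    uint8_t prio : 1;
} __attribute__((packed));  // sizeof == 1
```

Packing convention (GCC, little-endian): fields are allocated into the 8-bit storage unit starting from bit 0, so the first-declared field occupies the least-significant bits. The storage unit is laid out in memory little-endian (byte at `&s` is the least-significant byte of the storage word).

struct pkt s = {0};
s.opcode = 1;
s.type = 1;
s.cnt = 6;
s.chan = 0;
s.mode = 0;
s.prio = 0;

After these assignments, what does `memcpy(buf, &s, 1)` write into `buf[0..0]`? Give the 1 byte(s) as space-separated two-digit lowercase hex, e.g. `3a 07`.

1b

opcode (1b) val=1 bits=0x1 at bit 0: 0x01
type (1b) val=1 bits=0x1 at bit 1: 0x03
cnt (3b) val=6 bits=0x6 at bit 2: 0x1b
chan (1b) val=0 bits=0x0 at bit 5: 0x1b
mode (1b) val=0 bits=0x0 at bit 6: 0x1b
prio (1b) val=0 bits=0x0 at bit 7: 0x1b
word = 0x1b → little-endian bytes:
  [0]=0x1b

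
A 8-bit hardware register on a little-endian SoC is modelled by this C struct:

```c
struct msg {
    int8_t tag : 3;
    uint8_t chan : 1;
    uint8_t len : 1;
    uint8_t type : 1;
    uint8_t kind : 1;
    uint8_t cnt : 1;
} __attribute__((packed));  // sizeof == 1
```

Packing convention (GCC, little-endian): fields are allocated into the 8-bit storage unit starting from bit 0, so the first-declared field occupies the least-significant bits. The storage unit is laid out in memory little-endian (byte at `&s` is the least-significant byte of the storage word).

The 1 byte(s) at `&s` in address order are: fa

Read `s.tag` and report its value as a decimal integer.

2

[0]=0xfa (little-endian) → word 0xfa
tag:3 @ bit 0 → (0xfa>>0)&0x7 = 0x2  ←
chan:1 @ bit 3 → (0xfa>>3)&0x1 = 0x1
len:1 @ bit 4 → (0xfa>>4)&0x1 = 0x1
type:1 @ bit 5 → (0xfa>>5)&0x1 = 0x1
kind:1 @ bit 6 → (0xfa>>6)&0x1 = 0x1
cnt:1 @ bit 7 → (0xfa>>7)&0x1 = 0x1
tag signed 3b, MSB=0: value = 2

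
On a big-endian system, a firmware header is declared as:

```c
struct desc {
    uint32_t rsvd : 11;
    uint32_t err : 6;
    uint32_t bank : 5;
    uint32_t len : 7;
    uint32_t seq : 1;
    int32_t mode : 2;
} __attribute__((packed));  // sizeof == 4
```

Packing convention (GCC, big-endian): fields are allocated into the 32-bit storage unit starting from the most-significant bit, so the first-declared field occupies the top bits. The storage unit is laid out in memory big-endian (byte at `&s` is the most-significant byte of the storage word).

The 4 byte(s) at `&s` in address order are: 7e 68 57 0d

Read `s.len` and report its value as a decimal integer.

[0]=0x7e [1]=0x68 [2]=0x57 [3]=0x0d (big-endian) → word 0x7e68570d
rsvd:11 @ bit 21 → (0x7e68570d>>21)&0x7ff = 0x3f3
err:6 @ bit 15 → (0x7e68570d>>15)&0x3f = 0x10
bank:5 @ bit 10 → (0x7e68570d>>10)&0x1f = 0x15
len:7 @ bit 3 → (0x7e68570d>>3)&0x7f = 0x61  ←
seq:1 @ bit 2 → (0x7e68570d>>2)&0x1 = 0x1
mode:2 @ bit 0 → (0x7e68570d>>0)&0x3 = 0x1

97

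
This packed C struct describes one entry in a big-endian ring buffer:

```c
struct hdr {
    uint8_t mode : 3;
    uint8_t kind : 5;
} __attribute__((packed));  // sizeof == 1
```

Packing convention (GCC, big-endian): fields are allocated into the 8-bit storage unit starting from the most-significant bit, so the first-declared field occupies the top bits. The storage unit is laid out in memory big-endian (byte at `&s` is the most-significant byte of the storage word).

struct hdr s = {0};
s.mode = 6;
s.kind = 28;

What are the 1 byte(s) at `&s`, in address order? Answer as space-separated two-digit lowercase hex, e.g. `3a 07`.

dc

mode:3 = 6 → 0x6 << 5 → word 0xc0
kind:5 = 28 → 0x1c << 0 → word 0xdc
word = 0xdc → big-endian bytes:
  [0]=0xdc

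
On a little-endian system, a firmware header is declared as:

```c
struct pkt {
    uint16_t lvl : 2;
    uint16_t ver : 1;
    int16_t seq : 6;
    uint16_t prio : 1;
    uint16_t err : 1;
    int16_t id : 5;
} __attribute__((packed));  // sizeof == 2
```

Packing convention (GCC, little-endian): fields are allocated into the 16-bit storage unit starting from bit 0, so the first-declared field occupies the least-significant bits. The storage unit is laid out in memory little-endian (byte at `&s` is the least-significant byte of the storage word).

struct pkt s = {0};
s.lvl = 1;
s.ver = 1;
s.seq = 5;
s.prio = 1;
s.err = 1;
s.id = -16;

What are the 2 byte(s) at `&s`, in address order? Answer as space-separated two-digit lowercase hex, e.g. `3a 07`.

lvl:2 = 1 → 0x1 << 0 → word 0x0001
ver:1 = 1 → 0x1 << 2 → word 0x0005
seq:6 = 5 → 0x5 << 3 → word 0x002d
prio:1 = 1 → 0x1 << 9 → word 0x022d
err:1 = 1 → 0x1 << 10 → word 0x062d
id:5 = -16 → 0x10 << 11 → word 0x862d
word = 0x862d → little-endian bytes:
  [0]=0x2d  [1]=0x86

2d 86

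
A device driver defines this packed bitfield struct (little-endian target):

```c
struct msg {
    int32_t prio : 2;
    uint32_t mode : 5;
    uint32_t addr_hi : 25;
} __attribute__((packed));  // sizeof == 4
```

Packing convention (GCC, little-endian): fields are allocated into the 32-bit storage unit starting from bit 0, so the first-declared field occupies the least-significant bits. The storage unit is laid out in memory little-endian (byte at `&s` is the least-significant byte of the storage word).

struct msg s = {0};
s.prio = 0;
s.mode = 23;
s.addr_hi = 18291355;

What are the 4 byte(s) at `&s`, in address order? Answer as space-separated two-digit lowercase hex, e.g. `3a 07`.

dc 4d 8d 8b

[0+:2] prio=0 & 0x3 = 0x0; word=0x00000000
[2+:5] mode=23 & 0x1f = 0x17; word=0x0000005c
[7+:25] addr_hi=18291355 & 0x1ffffff = 0x1171a9b; word=0x8b8d4ddc
word = 0x8b8d4ddc → little-endian bytes:
  [0]=0xdc  [1]=0x4d  [2]=0x8d  [3]=0x8b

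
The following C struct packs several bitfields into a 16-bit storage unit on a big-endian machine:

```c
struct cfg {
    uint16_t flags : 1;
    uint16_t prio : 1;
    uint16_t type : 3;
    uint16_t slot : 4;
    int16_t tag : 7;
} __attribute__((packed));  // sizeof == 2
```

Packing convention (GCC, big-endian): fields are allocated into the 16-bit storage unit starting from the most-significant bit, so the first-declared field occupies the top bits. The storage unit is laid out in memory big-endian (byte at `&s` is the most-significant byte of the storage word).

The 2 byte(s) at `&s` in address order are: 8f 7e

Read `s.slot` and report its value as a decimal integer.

[0]=0x8f [1]=0x7e (big-endian) → word 0x8f7e
flags [15+:1] = (word>>15) & 0x1 = 1
prio [14+:1] = (word>>14) & 0x1 = 0
type [11+:3] = (word>>11) & 0x7 = 1
slot [7+:4] = (word>>7) & 0xf = 14  ←
tag [0+:7] = (word>>0) & 0x7f = 126

14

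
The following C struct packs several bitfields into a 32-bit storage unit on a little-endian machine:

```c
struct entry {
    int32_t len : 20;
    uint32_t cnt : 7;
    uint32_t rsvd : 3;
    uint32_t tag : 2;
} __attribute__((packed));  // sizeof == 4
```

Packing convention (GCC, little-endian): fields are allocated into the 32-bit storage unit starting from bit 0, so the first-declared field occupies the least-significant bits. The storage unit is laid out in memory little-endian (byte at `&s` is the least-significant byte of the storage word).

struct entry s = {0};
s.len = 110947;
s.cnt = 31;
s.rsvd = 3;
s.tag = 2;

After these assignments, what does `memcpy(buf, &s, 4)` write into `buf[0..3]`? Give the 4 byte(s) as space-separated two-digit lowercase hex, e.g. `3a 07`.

len:20 = 110947 → 0x1b163 << 0 → word 0x0001b163
cnt:7 = 31 → 0x1f << 20 → word 0x01f1b163
rsvd:3 = 3 → 0x3 << 27 → word 0x19f1b163
tag:2 = 2 → 0x2 << 30 → word 0x99f1b163
word = 0x99f1b163 → little-endian bytes:
  [0]=0x63  [1]=0xb1  [2]=0xf1  [3]=0x99

63 b1 f1 99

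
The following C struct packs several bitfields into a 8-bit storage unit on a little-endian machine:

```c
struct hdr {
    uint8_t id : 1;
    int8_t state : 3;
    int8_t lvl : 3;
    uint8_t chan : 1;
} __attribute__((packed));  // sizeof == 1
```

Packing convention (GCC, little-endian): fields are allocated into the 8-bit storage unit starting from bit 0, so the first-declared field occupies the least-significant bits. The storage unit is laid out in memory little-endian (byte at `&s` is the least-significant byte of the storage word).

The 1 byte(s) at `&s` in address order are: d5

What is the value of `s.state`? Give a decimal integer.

[0]=0xd5 (little-endian) → word 0xd5
id:1 @ bit 0 → (0xd5>>0)&0x1 = 0x1
state:3 @ bit 1 → (0xd5>>1)&0x7 = 0x2  ←
lvl:3 @ bit 4 → (0xd5>>4)&0x7 = 0x5
chan:1 @ bit 7 → (0xd5>>7)&0x1 = 0x1
state signed 3b, MSB=0: value = 2

2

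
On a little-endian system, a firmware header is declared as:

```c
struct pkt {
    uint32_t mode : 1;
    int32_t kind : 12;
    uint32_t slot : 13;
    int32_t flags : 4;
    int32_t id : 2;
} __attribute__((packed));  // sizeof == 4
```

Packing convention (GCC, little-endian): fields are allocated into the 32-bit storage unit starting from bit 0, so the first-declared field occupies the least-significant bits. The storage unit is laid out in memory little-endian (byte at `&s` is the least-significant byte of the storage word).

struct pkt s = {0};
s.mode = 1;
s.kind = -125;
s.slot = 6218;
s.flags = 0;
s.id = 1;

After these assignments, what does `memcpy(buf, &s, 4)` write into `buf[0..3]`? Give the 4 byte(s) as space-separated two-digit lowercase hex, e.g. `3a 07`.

[0+:1] mode=1 & 0x1 = 0x1; word=0x00000001
[1+:12] kind=-125 & 0xfff = 0xf83; word=0x00001f07
[13+:13] slot=6218 & 0x1fff = 0x184a; word=0x03095f07
[26+:4] flags=0 & 0xf = 0x0; word=0x03095f07
[30+:2] id=1 & 0x3 = 0x1; word=0x43095f07
word = 0x43095f07 → little-endian bytes:
  [0]=0x07  [1]=0x5f  [2]=0x09  [3]=0x43

07 5f 09 43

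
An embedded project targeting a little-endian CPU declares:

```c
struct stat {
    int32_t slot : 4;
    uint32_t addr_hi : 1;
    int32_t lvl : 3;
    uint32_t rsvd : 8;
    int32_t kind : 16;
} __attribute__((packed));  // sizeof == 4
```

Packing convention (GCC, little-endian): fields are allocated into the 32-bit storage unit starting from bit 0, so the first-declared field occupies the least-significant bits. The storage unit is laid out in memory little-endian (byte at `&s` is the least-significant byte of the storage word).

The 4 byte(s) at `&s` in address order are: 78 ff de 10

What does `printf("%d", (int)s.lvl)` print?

[0]=0x78 [1]=0xff [2]=0xde [3]=0x10 (little-endian) → word 0x10deff78
slot [0+:4] = (word>>0) & 0xf = 8
addr_hi [4+:1] = (word>>4) & 0x1 = 1
lvl [5+:3] = (word>>5) & 0x7 = 3  ←
rsvd [8+:8] = (word>>8) & 0xff = 255
kind [16+:16] = (word>>16) & 0xffff = 4318
lvl signed 3b, MSB=0: value = 3

3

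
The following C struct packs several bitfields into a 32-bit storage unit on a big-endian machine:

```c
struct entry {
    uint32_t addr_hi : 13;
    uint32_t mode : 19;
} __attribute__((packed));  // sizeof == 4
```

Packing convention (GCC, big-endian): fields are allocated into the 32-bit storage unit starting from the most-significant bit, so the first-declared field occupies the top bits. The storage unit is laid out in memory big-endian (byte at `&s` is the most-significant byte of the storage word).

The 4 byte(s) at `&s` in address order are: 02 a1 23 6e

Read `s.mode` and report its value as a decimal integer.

[0]=0x02 [1]=0xa1 [2]=0x23 [3]=0x6e (big-endian) → word 0x02a1236e
addr_hi:13 @ bit 19 → (0x02a1236e>>19)&0x1fff = 0x54
mode:19 @ bit 0 → (0x02a1236e>>0)&0x7ffff = 0x1236e  ←

74606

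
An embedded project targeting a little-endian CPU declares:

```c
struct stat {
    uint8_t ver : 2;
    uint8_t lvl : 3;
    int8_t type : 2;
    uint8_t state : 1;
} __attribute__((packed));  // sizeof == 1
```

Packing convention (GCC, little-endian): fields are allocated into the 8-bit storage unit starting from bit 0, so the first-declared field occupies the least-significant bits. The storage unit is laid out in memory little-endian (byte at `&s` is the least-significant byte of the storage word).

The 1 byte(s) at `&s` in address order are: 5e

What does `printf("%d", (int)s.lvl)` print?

7

[0]=0x5e (little-endian) → word 0x5e
ver [0+:2] = (word>>0) & 0x3 = 2
lvl [2+:3] = (word>>2) & 0x7 = 7  ←
type [5+:2] = (word>>5) & 0x3 = 2
state [7+:1] = (word>>7) & 0x1 = 0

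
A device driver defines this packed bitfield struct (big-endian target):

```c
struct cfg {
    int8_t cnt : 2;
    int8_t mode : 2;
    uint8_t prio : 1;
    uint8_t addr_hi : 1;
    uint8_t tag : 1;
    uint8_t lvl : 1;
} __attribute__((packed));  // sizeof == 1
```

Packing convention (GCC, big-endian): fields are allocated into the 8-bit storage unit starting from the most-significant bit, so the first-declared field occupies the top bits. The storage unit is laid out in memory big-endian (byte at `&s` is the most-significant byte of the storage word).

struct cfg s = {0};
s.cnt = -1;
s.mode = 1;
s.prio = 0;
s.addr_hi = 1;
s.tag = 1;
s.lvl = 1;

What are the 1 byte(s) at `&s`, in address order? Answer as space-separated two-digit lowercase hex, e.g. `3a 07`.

d7

cnt:2 = -1 → 0x3 << 6 → word 0xc0
mode:2 = 1 → 0x1 << 4 → word 0xd0
prio:1 = 0 → 0x0 << 3 → word 0xd0
addr_hi:1 = 1 → 0x1 << 2 → word 0xd4
tag:1 = 1 → 0x1 << 1 → word 0xd6
lvl:1 = 1 → 0x1 << 0 → word 0xd7
word = 0xd7 → big-endian bytes:
  [0]=0xd7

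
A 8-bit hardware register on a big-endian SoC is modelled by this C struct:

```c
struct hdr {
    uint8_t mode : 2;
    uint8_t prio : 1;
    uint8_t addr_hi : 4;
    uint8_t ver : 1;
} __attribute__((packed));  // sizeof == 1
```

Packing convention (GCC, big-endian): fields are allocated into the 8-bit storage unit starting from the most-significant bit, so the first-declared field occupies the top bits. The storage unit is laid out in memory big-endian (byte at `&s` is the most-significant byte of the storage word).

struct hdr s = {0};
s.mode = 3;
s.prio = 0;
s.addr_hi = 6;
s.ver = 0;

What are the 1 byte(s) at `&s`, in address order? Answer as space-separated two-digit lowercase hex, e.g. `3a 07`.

cc

mode (2b) val=3 bits=0x3 at bit 6: 0xc0
prio (1b) val=0 bits=0x0 at bit 5: 0xc0
addr_hi (4b) val=6 bits=0x6 at bit 1: 0xcc
ver (1b) val=0 bits=0x0 at bit 0: 0xcc
word = 0xcc → big-endian bytes:
  [0]=0xcc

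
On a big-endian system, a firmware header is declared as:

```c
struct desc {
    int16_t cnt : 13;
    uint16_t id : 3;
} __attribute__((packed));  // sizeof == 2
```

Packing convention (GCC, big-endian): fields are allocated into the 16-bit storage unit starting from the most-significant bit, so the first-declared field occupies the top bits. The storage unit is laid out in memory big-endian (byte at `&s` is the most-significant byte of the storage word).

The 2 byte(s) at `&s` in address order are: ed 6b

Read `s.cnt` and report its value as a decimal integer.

-595

[0]=0xed [1]=0x6b (big-endian) → word 0xed6b
cnt:13 @ bit 3 → (0xed6b>>3)&0x1fff = 0x1dad  ←
id:3 @ bit 0 → (0xed6b>>0)&0x7 = 0x3
cnt signed 13b, MSB=1: 7597 - 8192 = -595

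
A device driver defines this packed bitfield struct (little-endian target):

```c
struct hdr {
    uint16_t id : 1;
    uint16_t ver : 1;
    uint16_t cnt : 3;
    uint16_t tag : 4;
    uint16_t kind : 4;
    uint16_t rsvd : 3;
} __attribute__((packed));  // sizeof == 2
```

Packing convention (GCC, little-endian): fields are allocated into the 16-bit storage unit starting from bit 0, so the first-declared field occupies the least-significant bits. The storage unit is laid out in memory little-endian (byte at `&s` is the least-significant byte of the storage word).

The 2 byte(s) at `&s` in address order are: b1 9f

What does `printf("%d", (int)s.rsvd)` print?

[0]=0xb1 [1]=0x9f (little-endian) → word 0x9fb1
id [0+:1] = (word>>0) & 0x1 = 1
ver [1+:1] = (word>>1) & 0x1 = 0
cnt [2+:3] = (word>>2) & 0x7 = 4
tag [5+:4] = (word>>5) & 0xf = 13
kind [9+:4] = (word>>9) & 0xf = 15
rsvd [13+:3] = (word>>13) & 0x7 = 4  ←

4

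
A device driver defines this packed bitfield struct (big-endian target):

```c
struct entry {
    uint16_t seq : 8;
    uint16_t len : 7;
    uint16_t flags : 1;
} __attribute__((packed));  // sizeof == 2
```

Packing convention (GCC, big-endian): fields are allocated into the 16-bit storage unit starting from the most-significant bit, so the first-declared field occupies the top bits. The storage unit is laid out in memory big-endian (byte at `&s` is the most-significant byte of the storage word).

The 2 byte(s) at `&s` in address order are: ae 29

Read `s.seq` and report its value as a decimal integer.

174

[0]=0xae [1]=0x29 (big-endian) → word 0xae29
seq [8+:8] = (word>>8) & 0xff = 174  ←
len [1+:7] = (word>>1) & 0x7f = 20
flags [0+:1] = (word>>0) & 0x1 = 1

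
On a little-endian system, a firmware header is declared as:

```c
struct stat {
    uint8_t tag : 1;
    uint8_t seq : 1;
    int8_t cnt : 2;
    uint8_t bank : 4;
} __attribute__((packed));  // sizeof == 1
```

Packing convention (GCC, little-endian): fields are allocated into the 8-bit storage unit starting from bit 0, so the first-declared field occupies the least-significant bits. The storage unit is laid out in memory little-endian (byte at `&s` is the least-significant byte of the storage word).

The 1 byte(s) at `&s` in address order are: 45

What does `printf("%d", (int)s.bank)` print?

4

[0]=0x45 (little-endian) → word 0x45
tag:1 @ bit 0 → (0x45>>0)&0x1 = 0x1
seq:1 @ bit 1 → (0x45>>1)&0x1 = 0x0
cnt:2 @ bit 2 → (0x45>>2)&0x3 = 0x1
bank:4 @ bit 4 → (0x45>>4)&0xf = 0x4  ←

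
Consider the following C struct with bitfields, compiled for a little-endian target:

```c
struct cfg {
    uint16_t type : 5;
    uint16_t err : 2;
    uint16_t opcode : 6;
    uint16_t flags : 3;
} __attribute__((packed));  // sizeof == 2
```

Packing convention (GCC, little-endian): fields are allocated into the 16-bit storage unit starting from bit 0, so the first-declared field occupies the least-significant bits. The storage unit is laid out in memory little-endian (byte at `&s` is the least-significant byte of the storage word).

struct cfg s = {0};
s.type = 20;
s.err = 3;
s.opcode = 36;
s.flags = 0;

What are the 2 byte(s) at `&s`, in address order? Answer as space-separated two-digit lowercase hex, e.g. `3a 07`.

[0+:5] type=20 & 0x1f = 0x14; word=0x0014
[5+:2] err=3 & 0x3 = 0x3; word=0x0074
[7+:6] opcode=36 & 0x3f = 0x24; word=0x1274
[13+:3] flags=0 & 0x7 = 0x0; word=0x1274
word = 0x1274 → little-endian bytes:
  [0]=0x74  [1]=0x12

74 12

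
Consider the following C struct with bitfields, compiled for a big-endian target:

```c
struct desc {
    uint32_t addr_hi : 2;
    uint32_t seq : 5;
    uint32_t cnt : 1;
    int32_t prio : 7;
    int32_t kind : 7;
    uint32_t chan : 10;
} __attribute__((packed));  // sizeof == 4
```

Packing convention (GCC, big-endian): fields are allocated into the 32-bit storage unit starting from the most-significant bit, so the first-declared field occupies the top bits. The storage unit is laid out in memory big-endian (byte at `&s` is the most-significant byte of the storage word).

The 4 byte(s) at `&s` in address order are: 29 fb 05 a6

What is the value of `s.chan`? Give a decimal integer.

[0]=0x29 [1]=0xfb [2]=0x05 [3]=0xa6 (big-endian) → word 0x29fb05a6
addr_hi [30+:2] = (word>>30) & 0x3 = 0
seq [25+:5] = (word>>25) & 0x1f = 20
cnt [24+:1] = (word>>24) & 0x1 = 1
prio [17+:7] = (word>>17) & 0x7f = 125
kind [10+:7] = (word>>10) & 0x7f = 65
chan [0+:10] = (word>>0) & 0x3ff = 422  ←

422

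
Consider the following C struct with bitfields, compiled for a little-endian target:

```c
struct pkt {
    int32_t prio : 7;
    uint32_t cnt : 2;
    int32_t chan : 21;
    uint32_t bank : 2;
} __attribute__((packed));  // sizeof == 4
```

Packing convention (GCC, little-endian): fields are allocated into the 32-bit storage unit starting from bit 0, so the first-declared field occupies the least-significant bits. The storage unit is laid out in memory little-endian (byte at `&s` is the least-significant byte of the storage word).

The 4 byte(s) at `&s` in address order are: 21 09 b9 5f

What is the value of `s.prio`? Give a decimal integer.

[0]=0x21 [1]=0x09 [2]=0xb9 [3]=0x5f (little-endian) → word 0x5fb90921
prio [0+:7] = (word>>0) & 0x7f = 33  ←
cnt [7+:2] = (word>>7) & 0x3 = 2
chan [9+:21] = (word>>9) & 0x1fffff = 1039492
bank [30+:2] = (word>>30) & 0x3 = 1
prio signed 7b, MSB=0: value = 33

33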